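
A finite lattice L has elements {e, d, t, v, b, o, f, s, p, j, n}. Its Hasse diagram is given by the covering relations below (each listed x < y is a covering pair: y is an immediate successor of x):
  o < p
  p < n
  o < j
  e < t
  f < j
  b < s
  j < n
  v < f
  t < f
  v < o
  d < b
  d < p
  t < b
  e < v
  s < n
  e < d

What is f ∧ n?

Common lower bounds of {f, n}: e, f, t, v.
The greatest among these is f.

f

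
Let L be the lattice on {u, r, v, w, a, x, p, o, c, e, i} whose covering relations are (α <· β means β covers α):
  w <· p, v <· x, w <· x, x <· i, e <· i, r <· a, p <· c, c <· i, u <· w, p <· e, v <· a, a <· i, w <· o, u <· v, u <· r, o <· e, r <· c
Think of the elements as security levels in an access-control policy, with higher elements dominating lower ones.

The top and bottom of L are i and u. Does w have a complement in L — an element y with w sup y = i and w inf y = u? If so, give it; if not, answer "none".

a

Need y with w ∨ y = i and w ∧ y = u.
Checking each element gives: a.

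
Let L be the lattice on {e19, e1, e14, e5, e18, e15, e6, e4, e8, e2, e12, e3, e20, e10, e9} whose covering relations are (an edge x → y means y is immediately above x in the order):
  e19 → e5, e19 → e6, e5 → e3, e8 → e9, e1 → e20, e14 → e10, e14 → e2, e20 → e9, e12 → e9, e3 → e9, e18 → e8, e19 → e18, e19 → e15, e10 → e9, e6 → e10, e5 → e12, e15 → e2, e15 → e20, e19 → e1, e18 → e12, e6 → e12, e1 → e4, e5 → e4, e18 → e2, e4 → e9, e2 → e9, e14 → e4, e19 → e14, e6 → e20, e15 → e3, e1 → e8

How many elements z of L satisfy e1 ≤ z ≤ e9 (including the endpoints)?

5

The interval [e1, e9] = {e1, e20, e4, e8, e9}, which has 5 elements.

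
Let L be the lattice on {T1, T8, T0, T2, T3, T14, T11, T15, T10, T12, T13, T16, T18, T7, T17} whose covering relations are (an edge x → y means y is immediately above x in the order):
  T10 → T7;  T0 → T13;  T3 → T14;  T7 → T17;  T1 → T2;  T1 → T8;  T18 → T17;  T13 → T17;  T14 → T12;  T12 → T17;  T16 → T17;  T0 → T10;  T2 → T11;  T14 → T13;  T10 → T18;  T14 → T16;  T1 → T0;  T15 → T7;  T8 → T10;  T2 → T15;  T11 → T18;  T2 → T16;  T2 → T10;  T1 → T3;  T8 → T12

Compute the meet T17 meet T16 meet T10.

Common lower bounds of {T17, T16, T10}: T1, T2.
The greatest among these is T2.

T2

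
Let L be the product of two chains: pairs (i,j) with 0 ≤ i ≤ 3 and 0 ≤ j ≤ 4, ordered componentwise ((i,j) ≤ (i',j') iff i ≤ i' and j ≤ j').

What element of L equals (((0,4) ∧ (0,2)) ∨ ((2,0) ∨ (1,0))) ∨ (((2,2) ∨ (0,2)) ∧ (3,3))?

(0,4) ∧ (0,2) = (0,2)
(2,0) ∨ (1,0) = (2,0)
(0,2) ∨ (2,0) = (2,2)
(2,2) ∨ (0,2) = (2,2)
(2,2) ∧ (3,3) = (2,2)
(2,2) ∨ (2,2) = (2,2)

(2,2)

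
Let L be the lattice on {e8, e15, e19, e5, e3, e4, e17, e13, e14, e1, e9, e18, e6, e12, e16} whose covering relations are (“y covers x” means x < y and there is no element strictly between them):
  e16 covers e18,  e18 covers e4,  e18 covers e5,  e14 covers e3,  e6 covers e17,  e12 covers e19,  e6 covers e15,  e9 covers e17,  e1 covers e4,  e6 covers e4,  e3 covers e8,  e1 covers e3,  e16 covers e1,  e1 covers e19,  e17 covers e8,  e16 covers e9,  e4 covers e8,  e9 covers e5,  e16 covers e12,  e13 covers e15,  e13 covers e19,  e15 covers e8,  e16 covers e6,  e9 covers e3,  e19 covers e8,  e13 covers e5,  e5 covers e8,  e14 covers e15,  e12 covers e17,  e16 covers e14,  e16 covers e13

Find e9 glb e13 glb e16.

Common lower bounds of {e9, e13, e16}: e5, e8.
The greatest among these is e5.

e5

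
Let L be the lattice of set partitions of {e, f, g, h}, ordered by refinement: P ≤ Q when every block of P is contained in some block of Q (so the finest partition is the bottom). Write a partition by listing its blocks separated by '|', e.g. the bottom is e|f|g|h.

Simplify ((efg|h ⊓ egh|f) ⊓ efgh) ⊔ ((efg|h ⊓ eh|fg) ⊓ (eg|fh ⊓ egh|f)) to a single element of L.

eg|f|h

efg|h ∧ egh|f = eg|f|h
eg|f|h ∧ efgh = eg|f|h
efg|h ∧ eh|fg = e|fg|h
eg|fh ∧ egh|f = eg|f|h
e|fg|h ∧ eg|f|h = e|f|g|h
eg|f|h ∨ e|f|g|h = eg|f|h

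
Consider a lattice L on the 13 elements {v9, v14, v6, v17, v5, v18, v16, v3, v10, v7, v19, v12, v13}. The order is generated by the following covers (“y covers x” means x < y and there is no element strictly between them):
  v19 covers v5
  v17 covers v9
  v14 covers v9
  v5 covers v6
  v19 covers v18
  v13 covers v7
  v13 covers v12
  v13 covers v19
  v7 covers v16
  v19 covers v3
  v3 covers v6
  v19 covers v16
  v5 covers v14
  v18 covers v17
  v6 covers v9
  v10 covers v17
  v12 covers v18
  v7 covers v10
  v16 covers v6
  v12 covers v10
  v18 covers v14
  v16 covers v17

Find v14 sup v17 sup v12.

Common upper bounds of {v14, v17, v12}: v12, v13.
The least among these is v12.

v12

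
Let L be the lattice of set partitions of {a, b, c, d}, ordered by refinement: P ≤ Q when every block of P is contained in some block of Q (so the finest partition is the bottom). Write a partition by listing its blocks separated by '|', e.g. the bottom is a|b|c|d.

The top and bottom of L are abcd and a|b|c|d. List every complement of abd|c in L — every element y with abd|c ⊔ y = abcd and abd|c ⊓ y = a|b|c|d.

Need y with abd|c ∨ y = abcd and abd|c ∧ y = a|b|c|d.
Checking each element gives: ac|b|d, a|bc|d, a|b|cd.

ac|b|d, a|bc|d, a|b|cd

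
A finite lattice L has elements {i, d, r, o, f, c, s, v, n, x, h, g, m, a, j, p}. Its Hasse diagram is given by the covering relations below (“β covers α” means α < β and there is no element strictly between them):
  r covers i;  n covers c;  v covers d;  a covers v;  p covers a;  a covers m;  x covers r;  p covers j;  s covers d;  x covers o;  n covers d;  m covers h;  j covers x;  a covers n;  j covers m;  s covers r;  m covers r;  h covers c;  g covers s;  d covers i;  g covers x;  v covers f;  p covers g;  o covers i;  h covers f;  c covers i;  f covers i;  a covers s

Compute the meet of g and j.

Common lower bounds of {g, j}: i, o, r, x.
The greatest among these is x.

x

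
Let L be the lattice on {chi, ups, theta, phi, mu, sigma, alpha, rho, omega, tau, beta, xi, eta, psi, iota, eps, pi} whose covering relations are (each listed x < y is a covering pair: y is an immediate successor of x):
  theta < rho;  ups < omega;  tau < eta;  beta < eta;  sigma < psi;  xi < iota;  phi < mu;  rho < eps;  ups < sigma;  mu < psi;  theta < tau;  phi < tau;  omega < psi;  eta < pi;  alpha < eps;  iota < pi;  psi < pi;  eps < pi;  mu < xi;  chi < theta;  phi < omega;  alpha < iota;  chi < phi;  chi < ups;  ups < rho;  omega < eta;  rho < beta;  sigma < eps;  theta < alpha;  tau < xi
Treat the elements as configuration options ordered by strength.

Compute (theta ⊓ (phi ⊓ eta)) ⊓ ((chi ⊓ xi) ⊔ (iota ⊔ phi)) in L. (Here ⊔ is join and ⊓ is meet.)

phi ∧ eta = phi
theta ∧ phi = chi
chi ∧ xi = chi
iota ∨ phi = iota
chi ∨ iota = iota
chi ∧ iota = chi

chi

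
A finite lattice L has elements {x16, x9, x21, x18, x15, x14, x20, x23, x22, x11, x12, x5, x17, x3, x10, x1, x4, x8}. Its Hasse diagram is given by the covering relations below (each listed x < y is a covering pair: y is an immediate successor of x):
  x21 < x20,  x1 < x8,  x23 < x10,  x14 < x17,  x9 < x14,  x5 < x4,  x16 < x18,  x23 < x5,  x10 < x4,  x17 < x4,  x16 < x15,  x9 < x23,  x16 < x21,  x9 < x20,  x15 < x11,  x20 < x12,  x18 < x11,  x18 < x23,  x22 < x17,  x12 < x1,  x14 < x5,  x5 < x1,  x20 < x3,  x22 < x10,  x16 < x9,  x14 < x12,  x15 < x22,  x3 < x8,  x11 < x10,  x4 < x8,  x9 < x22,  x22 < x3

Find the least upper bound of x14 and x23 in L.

Common upper bounds of {x14, x23}: x1, x4, x5, x8.
The least among these is x5.

x5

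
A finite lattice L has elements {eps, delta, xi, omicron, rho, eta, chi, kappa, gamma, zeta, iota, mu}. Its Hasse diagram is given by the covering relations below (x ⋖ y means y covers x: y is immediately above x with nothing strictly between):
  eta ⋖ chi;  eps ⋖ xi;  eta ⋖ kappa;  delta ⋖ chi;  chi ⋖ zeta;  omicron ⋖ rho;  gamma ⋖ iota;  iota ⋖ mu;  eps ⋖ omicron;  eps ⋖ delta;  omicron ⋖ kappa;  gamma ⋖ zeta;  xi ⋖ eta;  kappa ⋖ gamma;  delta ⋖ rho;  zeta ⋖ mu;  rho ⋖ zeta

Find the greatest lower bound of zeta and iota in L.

gamma

Common lower bounds of {zeta, iota}: eps, eta, gamma, kappa, omicron, xi.
The greatest among these is gamma.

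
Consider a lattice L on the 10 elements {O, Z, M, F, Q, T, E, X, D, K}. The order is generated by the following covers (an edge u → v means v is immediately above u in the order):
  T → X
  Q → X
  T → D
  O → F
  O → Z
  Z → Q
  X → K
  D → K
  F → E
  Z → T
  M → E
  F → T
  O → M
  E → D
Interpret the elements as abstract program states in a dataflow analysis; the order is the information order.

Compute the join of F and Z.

Common upper bounds of {F, Z}: D, K, T, X.
The least among these is T.

T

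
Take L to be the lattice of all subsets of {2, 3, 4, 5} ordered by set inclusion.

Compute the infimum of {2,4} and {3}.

Under ⊆, meet is intersection: {2,4} ∩ {3} = {}.

{}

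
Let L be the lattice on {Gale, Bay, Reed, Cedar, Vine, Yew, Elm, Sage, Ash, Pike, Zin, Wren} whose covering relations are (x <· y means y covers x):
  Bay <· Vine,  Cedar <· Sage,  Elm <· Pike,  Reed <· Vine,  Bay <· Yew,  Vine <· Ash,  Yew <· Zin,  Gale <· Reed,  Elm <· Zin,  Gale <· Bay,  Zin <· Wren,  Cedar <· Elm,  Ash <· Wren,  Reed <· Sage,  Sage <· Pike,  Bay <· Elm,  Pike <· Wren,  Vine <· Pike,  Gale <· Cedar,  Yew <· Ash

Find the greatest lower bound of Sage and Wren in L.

Sage

Common lower bounds of {Sage, Wren}: Cedar, Gale, Reed, Sage.
The greatest among these is Sage.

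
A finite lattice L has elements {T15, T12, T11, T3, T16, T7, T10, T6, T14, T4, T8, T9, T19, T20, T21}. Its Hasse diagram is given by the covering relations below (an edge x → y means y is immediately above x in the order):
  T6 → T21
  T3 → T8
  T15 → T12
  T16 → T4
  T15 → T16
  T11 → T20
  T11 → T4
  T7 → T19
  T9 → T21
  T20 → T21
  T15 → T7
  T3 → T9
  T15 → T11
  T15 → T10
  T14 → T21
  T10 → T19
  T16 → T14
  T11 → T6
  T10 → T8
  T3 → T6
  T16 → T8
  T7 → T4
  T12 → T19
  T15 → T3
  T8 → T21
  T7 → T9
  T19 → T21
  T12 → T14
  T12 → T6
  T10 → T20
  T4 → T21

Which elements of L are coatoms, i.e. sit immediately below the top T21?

The coatoms are exactly the elements covered by T21: T14, T19, T20, T4, T6, T8, T9.

T14, T19, T20, T4, T6, T8, T9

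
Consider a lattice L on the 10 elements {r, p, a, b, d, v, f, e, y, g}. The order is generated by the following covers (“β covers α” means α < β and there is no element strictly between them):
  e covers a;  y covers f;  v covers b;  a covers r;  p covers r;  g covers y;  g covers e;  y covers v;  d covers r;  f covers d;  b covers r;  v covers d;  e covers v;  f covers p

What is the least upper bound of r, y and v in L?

Common upper bounds of {r, y, v}: g, y.
The least among these is y.

y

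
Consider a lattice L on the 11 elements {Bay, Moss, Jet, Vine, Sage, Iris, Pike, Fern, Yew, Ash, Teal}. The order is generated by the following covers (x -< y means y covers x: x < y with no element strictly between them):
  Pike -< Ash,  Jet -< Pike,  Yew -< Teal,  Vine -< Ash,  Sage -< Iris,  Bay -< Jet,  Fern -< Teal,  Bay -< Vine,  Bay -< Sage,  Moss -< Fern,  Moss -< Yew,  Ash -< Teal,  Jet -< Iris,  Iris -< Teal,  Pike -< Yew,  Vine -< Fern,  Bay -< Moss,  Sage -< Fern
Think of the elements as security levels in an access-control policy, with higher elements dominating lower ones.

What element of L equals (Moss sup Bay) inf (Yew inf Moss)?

Moss ∨ Bay = Moss
Yew ∧ Moss = Moss
Moss ∧ Moss = Moss

Moss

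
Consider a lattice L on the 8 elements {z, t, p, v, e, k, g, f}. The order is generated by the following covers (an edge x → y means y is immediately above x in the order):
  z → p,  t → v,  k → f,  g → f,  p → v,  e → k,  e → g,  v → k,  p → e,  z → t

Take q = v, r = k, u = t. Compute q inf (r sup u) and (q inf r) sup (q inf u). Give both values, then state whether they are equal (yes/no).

r sup u = k, so q inf (r sup u) = v inf k = v.
q inf r = v and q inf u = t, so (q inf r) sup (q inf u) = v sup t = v.
Equal: yes.

v; v; yes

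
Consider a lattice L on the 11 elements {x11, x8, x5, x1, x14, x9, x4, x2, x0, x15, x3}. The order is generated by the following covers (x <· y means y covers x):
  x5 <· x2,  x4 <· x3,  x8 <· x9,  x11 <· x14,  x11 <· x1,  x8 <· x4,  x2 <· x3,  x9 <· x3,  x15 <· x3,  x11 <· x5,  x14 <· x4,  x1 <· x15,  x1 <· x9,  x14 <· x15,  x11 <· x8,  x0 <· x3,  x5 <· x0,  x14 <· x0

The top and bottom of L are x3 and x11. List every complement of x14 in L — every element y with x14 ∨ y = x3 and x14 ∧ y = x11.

x2, x9

Need y with x14 ∨ y = x3 and x14 ∧ y = x11.
Checking each element gives: x2, x9.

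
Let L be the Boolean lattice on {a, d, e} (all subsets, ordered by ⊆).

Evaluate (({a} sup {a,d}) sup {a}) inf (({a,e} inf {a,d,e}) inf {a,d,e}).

{a}

{a} ∨ {a,d} = {a,d}
{a,d} ∨ {a} = {a,d}
{a,e} ∧ {a,d,e} = {a,e}
{a,e} ∧ {a,d,e} = {a,e}
{a,d} ∧ {a,e} = {a}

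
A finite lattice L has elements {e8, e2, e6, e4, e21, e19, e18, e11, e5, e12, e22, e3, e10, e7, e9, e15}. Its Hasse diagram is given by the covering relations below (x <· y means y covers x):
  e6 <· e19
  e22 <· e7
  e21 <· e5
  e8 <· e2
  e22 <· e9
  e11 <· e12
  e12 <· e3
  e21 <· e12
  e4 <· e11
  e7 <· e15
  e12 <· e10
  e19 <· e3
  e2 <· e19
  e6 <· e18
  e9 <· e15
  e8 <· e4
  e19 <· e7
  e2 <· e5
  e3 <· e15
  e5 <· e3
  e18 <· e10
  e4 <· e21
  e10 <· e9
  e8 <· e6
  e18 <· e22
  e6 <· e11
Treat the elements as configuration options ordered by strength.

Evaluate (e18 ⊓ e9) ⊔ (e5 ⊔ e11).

e18 ∧ e9 = e18
e5 ∨ e11 = e3
e18 ∨ e3 = e15

e15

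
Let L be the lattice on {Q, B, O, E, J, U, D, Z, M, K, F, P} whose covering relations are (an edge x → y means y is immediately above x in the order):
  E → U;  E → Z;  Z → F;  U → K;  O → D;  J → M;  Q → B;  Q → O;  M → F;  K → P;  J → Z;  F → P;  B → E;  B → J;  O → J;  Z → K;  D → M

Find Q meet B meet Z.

Common lower bounds of {Q, B, Z}: Q.
The greatest among these is Q.

Q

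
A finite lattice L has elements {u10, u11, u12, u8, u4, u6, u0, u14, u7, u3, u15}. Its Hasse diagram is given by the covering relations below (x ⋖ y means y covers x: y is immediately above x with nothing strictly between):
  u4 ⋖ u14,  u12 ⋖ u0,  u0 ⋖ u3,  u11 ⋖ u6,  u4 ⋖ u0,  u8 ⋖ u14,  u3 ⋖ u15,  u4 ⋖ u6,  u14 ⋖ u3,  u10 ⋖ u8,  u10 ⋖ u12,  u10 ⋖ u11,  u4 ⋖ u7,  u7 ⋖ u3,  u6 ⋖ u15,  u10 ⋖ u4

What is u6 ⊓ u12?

Common lower bounds of {u6, u12}: u10.
The greatest among these is u10.

u10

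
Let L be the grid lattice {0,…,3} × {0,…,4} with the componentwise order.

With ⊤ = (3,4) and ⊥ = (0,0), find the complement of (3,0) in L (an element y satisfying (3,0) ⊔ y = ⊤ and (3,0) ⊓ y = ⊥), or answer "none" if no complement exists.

Need y with (3,0) ∨ y = (3,4) and (3,0) ∧ y = (0,0).
Checking each element gives: (0,4).

(0,4)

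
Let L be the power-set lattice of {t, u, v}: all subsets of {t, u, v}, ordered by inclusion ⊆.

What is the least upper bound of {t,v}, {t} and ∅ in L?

Under ⊆, join is union: {t,v} ∪ {t} ∪ ∅ = {t,v}.

{t,v}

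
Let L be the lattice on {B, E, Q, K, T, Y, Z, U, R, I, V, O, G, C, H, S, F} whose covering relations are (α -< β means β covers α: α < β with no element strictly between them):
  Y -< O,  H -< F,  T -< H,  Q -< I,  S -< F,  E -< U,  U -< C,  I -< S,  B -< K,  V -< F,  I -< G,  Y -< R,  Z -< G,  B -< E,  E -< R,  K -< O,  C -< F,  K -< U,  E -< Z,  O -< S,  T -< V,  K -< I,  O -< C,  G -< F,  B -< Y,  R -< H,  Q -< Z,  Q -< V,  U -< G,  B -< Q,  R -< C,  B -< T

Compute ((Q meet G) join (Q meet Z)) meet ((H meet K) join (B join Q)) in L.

Q ∧ G = Q
Q ∧ Z = Q
Q ∨ Q = Q
H ∧ K = B
B ∨ Q = Q
B ∨ Q = Q
Q ∧ Q = Q

Q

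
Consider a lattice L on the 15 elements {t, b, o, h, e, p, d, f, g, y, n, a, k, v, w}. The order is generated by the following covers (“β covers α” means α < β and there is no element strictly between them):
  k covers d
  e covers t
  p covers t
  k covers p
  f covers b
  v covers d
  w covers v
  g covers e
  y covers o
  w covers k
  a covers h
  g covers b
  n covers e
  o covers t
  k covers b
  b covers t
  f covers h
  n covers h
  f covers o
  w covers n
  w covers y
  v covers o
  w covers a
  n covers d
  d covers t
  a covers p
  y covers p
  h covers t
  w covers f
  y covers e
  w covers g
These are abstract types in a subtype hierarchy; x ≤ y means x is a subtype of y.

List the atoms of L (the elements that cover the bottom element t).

b, d, e, h, o, p

The atoms are exactly the elements that cover t: b, d, e, h, o, p.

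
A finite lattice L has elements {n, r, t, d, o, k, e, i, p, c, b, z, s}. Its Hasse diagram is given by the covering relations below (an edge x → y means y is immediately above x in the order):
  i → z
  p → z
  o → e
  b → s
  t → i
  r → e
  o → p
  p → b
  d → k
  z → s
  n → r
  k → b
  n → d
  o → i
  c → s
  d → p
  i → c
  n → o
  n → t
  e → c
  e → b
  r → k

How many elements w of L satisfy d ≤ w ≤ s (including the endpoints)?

6

The interval [d, s] = {b, d, k, p, s, z}, which has 6 elements.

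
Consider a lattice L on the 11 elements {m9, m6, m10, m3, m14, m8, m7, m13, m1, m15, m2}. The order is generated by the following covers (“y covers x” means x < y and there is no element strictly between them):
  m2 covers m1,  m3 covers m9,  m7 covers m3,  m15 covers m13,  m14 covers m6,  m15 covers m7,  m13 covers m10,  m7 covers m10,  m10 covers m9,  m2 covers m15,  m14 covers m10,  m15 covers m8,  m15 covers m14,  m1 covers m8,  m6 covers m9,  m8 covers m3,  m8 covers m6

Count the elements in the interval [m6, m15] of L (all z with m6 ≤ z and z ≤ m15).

4

The interval [m6, m15] = {m14, m15, m6, m8}, which has 4 elements.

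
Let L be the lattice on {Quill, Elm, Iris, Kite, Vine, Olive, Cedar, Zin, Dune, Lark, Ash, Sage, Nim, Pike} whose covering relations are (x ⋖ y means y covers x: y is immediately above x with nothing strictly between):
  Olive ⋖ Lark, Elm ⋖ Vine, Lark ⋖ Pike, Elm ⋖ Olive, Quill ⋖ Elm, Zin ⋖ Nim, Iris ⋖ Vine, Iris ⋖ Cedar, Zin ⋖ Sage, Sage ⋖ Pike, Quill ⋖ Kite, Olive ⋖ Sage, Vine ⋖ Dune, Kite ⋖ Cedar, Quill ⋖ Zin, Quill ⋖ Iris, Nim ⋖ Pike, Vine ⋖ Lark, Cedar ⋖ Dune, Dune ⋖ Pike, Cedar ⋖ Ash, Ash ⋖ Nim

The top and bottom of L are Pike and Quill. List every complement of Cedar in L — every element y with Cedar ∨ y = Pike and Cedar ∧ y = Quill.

Need y with Cedar ∨ y = Pike and Cedar ∧ y = Quill.
Checking each element gives: Olive, Sage.

Olive, Sage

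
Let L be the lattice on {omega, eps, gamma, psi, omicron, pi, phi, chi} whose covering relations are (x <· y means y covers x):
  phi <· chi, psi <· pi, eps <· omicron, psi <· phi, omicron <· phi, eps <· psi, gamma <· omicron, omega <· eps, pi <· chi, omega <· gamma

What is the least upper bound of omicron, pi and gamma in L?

Common upper bounds of {omicron, pi, gamma}: chi.
The least among these is chi.

chi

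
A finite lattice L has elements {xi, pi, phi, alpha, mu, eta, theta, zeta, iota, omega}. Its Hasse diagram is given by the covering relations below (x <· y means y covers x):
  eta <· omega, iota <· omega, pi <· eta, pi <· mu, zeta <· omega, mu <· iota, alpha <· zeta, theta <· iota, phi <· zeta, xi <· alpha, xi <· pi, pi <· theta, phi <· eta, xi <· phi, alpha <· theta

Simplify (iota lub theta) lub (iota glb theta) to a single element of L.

iota

iota ∨ theta = iota
iota ∧ theta = theta
iota ∨ theta = iota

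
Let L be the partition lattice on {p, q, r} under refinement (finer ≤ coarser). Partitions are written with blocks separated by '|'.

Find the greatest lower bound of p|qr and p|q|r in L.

p|q|r

Common lower bounds of {p|qr, p|q|r}: p|q|r.
The greatest among these is p|q|r.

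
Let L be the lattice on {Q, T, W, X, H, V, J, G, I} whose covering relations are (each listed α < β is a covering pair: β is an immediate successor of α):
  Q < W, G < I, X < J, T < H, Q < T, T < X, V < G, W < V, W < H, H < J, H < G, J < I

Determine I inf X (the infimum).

X

Common lower bounds of {I, X}: Q, T, X.
The greatest among these is X.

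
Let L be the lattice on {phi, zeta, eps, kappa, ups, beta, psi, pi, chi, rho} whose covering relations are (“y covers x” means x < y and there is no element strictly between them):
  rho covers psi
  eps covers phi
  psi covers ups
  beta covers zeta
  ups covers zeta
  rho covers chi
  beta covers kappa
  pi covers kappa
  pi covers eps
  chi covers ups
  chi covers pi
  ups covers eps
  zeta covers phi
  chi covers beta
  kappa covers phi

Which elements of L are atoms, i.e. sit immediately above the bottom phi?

eps, kappa, zeta

The atoms are exactly the elements that cover phi: eps, kappa, zeta.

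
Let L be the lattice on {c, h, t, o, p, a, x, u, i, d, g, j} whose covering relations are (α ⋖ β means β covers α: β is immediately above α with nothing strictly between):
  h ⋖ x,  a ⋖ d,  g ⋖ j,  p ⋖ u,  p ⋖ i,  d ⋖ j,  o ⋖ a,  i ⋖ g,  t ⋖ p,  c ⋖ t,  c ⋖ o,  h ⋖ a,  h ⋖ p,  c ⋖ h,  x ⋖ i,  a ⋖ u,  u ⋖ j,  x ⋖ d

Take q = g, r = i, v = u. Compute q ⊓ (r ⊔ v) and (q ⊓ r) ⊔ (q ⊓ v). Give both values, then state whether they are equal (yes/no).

r ⊔ v = j, so q ⊓ (r ⊔ v) = g ⊓ j = g.
q ⊓ r = i and q ⊓ v = p, so (q ⊓ r) ⊔ (q ⊓ v) = i ⊔ p = i.
Equal: no.

g; i; no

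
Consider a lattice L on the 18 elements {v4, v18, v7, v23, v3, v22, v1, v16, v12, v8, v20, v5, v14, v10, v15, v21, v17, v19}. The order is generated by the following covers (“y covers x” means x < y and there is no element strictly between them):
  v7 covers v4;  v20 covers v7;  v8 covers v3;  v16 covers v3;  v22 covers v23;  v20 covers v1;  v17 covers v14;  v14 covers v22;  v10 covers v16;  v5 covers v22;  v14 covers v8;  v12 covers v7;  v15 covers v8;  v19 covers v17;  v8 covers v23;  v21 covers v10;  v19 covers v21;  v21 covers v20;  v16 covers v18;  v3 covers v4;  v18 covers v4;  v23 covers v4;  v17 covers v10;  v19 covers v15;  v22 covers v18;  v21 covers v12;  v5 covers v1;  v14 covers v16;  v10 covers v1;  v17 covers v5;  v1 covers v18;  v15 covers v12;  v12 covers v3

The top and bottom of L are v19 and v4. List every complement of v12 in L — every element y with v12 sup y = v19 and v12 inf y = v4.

v22, v5

Need y with v12 ∨ y = v19 and v12 ∧ y = v4.
Checking each element gives: v22, v5.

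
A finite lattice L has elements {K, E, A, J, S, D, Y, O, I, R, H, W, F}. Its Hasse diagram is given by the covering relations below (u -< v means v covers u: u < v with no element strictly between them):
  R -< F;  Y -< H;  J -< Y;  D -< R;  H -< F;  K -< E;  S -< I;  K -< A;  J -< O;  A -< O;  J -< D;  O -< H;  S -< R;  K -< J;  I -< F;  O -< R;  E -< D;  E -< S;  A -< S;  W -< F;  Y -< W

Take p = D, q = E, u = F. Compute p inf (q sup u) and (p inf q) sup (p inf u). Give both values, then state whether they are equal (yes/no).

D; D; yes

q sup u = F, so p inf (q sup u) = D inf F = D.
p inf q = E and p inf u = D, so (p inf q) sup (p inf u) = E sup D = D.
Equal: yes.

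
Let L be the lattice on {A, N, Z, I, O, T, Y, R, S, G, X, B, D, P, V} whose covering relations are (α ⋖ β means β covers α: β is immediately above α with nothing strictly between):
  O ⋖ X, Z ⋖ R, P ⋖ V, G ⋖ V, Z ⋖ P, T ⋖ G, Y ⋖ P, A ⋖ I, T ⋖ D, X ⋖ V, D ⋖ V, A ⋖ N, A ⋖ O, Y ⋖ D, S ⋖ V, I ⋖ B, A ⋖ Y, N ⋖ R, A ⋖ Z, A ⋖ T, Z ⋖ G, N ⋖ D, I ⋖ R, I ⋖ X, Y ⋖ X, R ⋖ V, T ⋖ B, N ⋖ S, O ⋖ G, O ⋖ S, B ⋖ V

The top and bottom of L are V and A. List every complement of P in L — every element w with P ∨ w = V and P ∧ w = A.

B, I, N, O, S, T

Need w with P ∨ w = V and P ∧ w = A.
Checking each element gives: B, I, N, O, S, T.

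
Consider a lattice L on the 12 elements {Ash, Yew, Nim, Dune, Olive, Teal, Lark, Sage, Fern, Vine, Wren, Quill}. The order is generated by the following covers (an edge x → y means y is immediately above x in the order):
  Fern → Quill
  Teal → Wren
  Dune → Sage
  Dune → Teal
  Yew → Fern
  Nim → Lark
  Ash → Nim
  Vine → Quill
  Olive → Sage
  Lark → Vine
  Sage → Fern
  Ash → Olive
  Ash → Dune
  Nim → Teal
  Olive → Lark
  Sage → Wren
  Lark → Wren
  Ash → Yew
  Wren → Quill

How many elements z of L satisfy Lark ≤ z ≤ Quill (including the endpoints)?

The interval [Lark, Quill] = {Lark, Quill, Vine, Wren}, which has 4 elements.

4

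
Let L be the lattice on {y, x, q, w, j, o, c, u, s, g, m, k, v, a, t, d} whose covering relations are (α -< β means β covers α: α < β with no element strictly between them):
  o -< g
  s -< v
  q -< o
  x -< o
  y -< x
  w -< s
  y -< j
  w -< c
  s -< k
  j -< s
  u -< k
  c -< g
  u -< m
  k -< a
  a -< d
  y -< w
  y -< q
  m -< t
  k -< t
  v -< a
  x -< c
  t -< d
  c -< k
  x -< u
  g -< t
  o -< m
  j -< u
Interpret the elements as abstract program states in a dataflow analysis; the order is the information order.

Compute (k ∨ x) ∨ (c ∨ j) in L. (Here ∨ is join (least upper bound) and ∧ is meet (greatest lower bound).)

k ∨ x = k
c ∨ j = k
k ∨ k = k

k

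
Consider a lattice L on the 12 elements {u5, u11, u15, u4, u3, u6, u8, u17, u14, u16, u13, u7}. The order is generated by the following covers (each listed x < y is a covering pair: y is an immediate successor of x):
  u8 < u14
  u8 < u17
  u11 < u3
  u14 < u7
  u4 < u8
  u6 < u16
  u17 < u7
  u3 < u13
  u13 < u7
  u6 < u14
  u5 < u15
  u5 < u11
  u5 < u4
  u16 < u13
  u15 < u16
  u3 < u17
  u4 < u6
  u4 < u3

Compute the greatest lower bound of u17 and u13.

Common lower bounds of {u17, u13}: u11, u3, u4, u5.
The greatest among these is u3.

u3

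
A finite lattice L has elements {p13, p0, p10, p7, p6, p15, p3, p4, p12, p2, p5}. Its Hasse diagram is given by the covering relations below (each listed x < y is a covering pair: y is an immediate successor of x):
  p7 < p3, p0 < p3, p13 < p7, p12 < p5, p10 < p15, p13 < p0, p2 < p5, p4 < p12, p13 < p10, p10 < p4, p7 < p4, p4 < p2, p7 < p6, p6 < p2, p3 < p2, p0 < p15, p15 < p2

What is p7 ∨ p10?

p4

Common upper bounds of {p7, p10}: p12, p2, p4, p5.
The least among these is p4.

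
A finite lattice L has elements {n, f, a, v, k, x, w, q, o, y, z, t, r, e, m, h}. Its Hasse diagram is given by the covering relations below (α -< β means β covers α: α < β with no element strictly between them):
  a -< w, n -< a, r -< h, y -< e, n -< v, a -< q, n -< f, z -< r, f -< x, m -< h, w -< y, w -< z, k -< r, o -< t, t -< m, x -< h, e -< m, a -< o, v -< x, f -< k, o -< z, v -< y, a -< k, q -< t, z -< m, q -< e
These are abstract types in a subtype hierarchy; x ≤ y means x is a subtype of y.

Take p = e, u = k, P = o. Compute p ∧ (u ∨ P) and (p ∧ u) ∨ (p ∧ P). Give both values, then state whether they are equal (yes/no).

u ∨ P = r, so p ∧ (u ∨ P) = e ∧ r = w.
p ∧ u = a and p ∧ P = a, so (p ∧ u) ∨ (p ∧ P) = a ∨ a = a.
Equal: no.

w; a; no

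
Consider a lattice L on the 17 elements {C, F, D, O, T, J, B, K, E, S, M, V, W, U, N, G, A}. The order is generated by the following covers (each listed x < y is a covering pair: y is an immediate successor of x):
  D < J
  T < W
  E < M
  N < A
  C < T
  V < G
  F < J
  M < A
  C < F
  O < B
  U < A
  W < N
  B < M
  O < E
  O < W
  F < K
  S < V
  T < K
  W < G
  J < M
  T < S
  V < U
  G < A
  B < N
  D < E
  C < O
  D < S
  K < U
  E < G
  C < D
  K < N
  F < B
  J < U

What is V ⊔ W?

Common upper bounds of {V, W}: A, G.
The least among these is G.

G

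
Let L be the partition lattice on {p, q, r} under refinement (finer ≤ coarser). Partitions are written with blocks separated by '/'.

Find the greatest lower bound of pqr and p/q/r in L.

The meet (common refinement) of pqr and p/q/r intersects blocks pairwise, giving p/q/r.

p/q/r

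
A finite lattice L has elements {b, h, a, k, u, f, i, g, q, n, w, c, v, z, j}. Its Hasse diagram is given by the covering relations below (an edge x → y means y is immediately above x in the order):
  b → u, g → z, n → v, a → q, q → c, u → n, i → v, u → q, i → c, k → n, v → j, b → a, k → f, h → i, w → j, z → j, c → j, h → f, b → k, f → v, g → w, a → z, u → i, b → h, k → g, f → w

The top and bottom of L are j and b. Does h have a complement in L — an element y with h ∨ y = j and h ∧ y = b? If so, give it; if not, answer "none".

Need y with h ∨ y = j and h ∧ y = b.
Checking each element gives: z.

z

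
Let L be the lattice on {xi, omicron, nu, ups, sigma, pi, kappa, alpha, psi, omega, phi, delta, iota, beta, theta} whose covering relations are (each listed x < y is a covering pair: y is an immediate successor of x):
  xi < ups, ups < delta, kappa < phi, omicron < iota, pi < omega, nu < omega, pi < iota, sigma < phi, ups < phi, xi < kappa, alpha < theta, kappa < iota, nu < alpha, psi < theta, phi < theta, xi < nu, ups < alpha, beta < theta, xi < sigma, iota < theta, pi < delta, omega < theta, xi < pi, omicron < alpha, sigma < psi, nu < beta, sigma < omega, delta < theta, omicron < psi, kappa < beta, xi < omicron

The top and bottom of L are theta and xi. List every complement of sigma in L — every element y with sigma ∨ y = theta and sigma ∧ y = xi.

Need y with sigma ∨ y = theta and sigma ∧ y = xi.
Checking each element gives: alpha, beta, delta, iota.

alpha, beta, delta, iota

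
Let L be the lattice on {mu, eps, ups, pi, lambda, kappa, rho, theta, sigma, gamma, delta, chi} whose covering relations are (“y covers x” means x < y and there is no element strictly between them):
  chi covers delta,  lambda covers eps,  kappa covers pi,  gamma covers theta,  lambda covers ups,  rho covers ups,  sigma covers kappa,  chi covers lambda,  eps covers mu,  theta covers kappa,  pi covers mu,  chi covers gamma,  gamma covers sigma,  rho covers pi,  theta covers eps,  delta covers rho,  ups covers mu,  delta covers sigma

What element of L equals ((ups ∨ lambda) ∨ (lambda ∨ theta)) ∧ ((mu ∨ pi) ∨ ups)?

rho

ups ∨ lambda = lambda
lambda ∨ theta = chi
lambda ∨ chi = chi
mu ∨ pi = pi
pi ∨ ups = rho
chi ∧ rho = rho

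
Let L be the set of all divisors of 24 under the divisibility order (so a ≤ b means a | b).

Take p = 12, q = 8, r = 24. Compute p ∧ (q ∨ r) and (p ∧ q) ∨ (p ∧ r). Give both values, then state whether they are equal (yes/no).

12; 12; yes

q ∨ r = 24, so p ∧ (q ∨ r) = 12 ∧ 24 = 12.
p ∧ q = 4 and p ∧ r = 12, so (p ∧ q) ∨ (p ∧ r) = 4 ∨ 12 = 12.
Equal: yes.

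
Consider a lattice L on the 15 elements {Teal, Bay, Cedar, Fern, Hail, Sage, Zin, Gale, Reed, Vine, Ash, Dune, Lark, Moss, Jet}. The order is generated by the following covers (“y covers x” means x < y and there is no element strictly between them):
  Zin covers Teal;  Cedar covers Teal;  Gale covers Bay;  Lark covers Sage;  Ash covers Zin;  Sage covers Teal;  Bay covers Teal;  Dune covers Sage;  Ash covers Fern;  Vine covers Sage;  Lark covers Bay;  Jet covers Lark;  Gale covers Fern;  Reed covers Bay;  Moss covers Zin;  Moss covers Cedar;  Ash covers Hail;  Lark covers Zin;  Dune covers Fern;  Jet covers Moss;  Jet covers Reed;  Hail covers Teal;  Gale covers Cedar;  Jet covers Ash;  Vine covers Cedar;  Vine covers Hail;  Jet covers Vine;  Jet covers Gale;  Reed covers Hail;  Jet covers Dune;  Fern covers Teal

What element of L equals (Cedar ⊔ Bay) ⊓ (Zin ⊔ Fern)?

Fern

Cedar ∨ Bay = Gale
Zin ∨ Fern = Ash
Gale ∧ Ash = Fern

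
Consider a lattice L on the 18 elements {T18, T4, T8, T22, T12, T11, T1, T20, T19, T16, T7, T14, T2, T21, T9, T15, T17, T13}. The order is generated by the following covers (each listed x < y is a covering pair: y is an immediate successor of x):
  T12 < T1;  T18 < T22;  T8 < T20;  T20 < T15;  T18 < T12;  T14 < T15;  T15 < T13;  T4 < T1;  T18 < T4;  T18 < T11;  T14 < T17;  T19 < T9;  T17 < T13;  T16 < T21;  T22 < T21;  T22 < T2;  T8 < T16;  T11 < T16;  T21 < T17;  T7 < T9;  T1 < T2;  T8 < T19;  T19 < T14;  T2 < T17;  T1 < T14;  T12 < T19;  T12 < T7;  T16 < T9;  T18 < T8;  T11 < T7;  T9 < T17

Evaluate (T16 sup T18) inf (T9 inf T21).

T16 ∨ T18 = T16
T9 ∧ T21 = T16
T16 ∧ T16 = T16

T16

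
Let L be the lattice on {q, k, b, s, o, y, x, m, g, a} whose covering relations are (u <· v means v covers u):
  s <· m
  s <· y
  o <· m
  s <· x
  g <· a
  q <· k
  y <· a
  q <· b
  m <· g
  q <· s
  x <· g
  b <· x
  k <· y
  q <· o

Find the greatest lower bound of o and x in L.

Common lower bounds of {o, x}: q.
The greatest among these is q.

q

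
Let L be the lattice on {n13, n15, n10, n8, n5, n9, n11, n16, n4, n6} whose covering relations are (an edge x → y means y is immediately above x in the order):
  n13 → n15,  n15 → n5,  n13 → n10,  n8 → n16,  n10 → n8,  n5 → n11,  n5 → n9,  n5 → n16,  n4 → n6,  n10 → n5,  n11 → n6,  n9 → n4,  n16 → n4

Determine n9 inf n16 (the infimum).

n5

Common lower bounds of {n9, n16}: n10, n13, n15, n5.
The greatest among these is n5.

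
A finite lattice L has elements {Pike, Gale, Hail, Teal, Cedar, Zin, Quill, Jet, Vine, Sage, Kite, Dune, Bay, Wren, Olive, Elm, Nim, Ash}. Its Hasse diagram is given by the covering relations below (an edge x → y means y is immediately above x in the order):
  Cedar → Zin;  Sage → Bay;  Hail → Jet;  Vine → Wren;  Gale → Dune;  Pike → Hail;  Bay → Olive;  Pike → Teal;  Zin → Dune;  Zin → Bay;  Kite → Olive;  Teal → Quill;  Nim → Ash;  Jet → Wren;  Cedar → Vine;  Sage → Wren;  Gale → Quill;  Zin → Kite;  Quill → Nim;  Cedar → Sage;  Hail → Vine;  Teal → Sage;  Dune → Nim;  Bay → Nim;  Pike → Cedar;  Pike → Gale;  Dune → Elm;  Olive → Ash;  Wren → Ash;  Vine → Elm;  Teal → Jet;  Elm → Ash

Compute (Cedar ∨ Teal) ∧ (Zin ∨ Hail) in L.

Cedar

Cedar ∨ Teal = Sage
Zin ∨ Hail = Elm
Sage ∧ Elm = Cedar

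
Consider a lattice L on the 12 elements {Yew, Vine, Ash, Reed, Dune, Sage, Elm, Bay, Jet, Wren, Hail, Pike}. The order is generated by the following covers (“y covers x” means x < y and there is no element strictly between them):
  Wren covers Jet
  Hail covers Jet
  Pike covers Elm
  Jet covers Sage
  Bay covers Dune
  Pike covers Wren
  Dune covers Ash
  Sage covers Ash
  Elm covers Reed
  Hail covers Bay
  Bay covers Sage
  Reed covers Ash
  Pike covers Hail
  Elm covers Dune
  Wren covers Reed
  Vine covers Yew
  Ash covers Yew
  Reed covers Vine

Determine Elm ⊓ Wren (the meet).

Reed

Common lower bounds of {Elm, Wren}: Ash, Reed, Vine, Yew.
The greatest among these is Reed.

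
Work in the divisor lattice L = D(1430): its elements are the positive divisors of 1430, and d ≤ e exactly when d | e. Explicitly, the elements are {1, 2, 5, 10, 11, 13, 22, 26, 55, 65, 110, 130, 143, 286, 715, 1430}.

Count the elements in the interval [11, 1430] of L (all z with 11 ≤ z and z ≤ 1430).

8

The interval [11, 1430] = {11, 110, 143, 1430, 22, 286, 55, 715}, which has 8 elements.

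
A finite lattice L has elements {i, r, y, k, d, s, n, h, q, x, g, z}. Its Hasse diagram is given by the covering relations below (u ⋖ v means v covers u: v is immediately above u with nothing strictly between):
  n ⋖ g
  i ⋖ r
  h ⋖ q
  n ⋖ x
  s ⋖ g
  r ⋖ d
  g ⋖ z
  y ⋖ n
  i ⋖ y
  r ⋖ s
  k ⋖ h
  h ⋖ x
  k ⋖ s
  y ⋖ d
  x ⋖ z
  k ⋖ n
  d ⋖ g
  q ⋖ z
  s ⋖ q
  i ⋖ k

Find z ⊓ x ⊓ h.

Common lower bounds of {z, x, h}: h, i, k.
The greatest among these is h.

h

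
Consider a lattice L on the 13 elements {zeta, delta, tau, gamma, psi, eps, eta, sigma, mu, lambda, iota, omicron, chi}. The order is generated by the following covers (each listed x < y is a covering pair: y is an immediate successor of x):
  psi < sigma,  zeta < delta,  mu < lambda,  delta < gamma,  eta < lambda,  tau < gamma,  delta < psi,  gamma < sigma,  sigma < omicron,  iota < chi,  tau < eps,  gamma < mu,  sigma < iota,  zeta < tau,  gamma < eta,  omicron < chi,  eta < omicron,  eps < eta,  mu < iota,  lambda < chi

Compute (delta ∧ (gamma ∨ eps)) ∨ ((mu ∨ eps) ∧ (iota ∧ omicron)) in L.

gamma ∨ eps = eta
delta ∧ eta = delta
mu ∨ eps = lambda
iota ∧ omicron = sigma
lambda ∧ sigma = gamma
delta ∨ gamma = gamma

gamma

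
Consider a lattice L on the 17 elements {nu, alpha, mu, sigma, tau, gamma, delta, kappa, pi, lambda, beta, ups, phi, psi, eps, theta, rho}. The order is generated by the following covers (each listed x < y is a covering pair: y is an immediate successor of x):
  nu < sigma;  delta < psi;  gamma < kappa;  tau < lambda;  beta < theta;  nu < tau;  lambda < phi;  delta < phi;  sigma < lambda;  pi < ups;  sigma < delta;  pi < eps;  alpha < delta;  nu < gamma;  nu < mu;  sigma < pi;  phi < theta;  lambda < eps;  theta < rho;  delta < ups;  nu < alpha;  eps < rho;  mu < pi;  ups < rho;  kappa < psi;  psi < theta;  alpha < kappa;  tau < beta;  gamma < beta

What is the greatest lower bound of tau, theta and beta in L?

tau

Common lower bounds of {tau, theta, beta}: nu, tau.
The greatest among these is tau.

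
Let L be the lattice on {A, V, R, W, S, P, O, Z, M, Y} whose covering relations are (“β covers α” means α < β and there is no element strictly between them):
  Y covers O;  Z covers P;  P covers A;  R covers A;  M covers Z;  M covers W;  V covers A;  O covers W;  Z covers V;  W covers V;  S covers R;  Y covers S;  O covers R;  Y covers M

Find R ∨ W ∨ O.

Common upper bounds of {R, W, O}: O, Y.
The least among these is O.

O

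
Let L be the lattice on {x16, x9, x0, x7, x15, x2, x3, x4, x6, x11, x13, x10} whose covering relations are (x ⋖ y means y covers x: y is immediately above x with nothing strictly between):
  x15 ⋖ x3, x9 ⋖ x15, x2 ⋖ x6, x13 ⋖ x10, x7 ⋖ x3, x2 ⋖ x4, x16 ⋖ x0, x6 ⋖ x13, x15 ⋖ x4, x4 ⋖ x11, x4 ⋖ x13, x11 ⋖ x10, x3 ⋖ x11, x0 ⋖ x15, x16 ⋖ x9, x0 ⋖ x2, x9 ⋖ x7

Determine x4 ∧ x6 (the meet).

Common lower bounds of {x4, x6}: x0, x16, x2.
The greatest among these is x2.

x2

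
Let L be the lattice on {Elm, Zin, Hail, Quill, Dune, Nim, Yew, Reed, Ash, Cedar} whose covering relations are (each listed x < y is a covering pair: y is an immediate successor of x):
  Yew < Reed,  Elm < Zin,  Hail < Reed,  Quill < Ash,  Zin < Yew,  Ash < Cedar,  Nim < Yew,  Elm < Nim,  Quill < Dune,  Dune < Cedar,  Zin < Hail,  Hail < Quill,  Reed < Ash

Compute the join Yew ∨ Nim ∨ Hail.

Common upper bounds of {Yew, Nim, Hail}: Ash, Cedar, Reed.
The least among these is Reed.

Reed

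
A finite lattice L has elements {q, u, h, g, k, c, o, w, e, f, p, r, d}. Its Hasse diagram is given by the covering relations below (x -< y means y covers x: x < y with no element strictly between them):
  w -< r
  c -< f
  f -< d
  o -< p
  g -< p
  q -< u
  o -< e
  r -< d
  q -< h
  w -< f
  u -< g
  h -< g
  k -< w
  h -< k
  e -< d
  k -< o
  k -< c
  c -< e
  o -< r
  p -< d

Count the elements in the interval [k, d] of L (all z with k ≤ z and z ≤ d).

The interval [k, d] = {c, d, e, f, k, o, p, r, w}, which has 9 elements.

9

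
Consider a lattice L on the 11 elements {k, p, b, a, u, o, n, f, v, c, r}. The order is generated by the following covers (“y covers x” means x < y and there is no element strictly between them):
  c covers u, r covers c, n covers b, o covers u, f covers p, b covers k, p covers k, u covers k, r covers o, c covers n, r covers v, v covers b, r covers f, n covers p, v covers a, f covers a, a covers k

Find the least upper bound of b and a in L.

v

Common upper bounds of {b, a}: r, v.
The least among these is v.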